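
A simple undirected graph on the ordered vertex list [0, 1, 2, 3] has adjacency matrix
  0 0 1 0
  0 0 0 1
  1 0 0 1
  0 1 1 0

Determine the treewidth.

1

A width-1 tree decomposition is:
Bags: B1 = {2, 3}  B2 = {0, 2}  B3 = {1, 3}
Tree: B1–B2, B1–B3
Each bag holds 2 vertices, so the decomposition has width 1, which upper-bounds the treewidth. Since G has at least one edge (e.g. 3–2), it is not an edgeless graph, so tw(G) ≥ 1. Hence tw(G) = 1 exactly.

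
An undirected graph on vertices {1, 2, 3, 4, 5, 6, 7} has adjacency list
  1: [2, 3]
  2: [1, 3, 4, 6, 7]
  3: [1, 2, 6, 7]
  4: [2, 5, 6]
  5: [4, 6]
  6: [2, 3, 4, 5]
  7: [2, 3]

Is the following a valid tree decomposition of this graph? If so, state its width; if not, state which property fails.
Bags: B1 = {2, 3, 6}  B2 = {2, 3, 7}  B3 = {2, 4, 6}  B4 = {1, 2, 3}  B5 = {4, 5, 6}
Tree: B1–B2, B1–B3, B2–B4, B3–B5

Yes; width 2.

Vertex coverage: the bags together contain {1, 2, 3, 4, 5, 6, 7}, the full vertex set. Edge coverage: each edge of G has both endpoints in at least one bag. Running intersection: for every vertex, the bags containing it form a connected subtree. All three properties hold, so this is a valid tree decomposition of width max|bag| − 1 = 2, and hence tw(G) ≤ 2.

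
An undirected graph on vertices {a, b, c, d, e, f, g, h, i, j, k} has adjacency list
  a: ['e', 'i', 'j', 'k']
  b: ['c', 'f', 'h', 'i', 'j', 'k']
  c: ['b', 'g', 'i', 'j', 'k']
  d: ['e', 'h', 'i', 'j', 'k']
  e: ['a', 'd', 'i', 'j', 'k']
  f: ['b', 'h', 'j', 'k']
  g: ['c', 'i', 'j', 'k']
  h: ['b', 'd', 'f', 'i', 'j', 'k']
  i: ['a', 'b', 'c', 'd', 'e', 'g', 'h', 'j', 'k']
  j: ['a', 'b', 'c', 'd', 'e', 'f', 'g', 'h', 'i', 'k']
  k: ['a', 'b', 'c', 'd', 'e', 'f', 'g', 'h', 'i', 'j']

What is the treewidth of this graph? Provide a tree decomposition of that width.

Treewidth 4.
Bags: B1 = {b, h, i, j, k}  B2 = {d, h, i, j, k}  B3 = {d, e, i, j, k}  B4 = {b, c, i, j, k}  B5 = {b, f, h, j, k}  B6 = {c, g, i, j, k}  B7 = {a, e, i, j, k}
Tree: B1–B2, B2–B3, B1–B4, B1–B5, B4–B6, B3–B7

Every bag has size at most 5, so the width is 5 − 1 = 4 and tw(G) ≤ 4. For the lower bound, the 5 vertices {b, f, h, j, k} are pairwise adjacent, and any tree decomposition puts a clique entirely inside one bag — forcing width ≥ 4. Therefore the treewidth is 4.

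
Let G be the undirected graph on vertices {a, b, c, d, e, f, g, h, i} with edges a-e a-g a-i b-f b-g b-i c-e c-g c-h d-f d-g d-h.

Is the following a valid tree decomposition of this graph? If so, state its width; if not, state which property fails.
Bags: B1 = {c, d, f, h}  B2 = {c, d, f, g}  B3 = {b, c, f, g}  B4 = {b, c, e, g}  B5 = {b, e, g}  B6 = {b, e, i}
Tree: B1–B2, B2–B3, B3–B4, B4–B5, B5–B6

A tree decomposition must satisfy three properties: every vertex lies in some bag; for every edge, both endpoints lie together in some bag; and for every vertex, the bags containing it form a connected subtree. Here vertex a appears in no bag, so the decomposition is invalid.

No — vertex a appears in no bag.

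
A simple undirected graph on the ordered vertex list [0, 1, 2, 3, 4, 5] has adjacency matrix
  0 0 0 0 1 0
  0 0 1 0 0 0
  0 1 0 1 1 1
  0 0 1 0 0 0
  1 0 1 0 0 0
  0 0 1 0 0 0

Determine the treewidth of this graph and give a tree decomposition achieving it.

The largest bag has 2 vertices, giving width 1; this decomposition certifies tw(G) ≤ 1. G has an edge, so its treewidth is at least 1. Hence tw(G) = 1 exactly.

Treewidth 1.
One such decomposition:
Bags: B1 = {2, 5}  B2 = {2, 4}  B3 = {1, 2}  B4 = {0, 4}  B5 = {2, 3}
Tree: B1–B2, B2–B3, B2–B4, B2–B5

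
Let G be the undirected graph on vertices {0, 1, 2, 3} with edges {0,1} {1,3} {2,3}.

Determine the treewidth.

1

A width-1 tree decomposition is:
Bags: B1 = {0, 1}  B2 = {1, 3}  B3 = {2, 3}
Tree: B1–B2, B2–B3
The largest bag has 2 vertices, giving width 1; this decomposition certifies tw(G) ≤ 1. G has an edge, so its treewidth is at least 1. Therefore the treewidth is 1.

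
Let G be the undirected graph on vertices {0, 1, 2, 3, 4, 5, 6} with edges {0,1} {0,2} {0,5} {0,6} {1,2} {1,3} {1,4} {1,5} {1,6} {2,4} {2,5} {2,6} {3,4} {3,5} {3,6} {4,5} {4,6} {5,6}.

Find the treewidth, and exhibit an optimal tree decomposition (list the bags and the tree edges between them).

The largest bag has 5 vertices, giving width 4; this decomposition certifies tw(G) ≤ 4. On the other hand G contains the 5-clique {0, 1, 2, 5, 6}. A clique must lie in a single bag of any decomposition, so no decomposition can have width below 4. Hence tw(G) = 4 exactly.

Treewidth 4.
Bags: B1 = {1, 2, 4, 5, 6}  B2 = {1, 3, 4, 5, 6}  B3 = {0, 1, 2, 5, 6}
Tree: B1–B2, B1–B3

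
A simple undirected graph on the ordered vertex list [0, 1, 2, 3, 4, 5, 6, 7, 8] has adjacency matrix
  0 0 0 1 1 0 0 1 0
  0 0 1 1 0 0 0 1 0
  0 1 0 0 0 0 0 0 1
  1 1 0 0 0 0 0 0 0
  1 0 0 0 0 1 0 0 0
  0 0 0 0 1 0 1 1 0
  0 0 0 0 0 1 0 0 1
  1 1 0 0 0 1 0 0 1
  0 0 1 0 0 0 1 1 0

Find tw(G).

3

A width-3 tree decomposition is:
Bags: B1 = {1, 2, 6, 8}  B2 = {1, 6, 7, 8}  B3 = {1, 5, 6, 7}  B4 = {1, 3, 5, 7}  B5 = {0, 3, 5, 7}  B6 = {0, 3, 4, 5}
Tree: B1–B2, B2–B3, B3–B4, B4–B5, B5–B6
Every bag has size at most 4, so the width is 4 − 1 = 3 and tw(G) ≤ 3. For the lower bound: the 4 vertex sets {2,6,8}, {1}, {7}, {0,3,4,5} are disjoint, each induces a connected subgraph, and every pair is joined by at least one edge of G. Contracting each set to a single vertex therefore yields K_{4} as a minor, and since treewidth is minor-monotone, tw(G) ≥ tw(K_{4}) = 3. Hence tw(G) = 3 exactly.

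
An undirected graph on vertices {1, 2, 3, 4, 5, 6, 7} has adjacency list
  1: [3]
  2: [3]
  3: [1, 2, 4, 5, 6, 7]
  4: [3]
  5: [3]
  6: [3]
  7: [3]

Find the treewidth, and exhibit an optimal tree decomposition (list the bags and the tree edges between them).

The largest bag has 2 vertices, giving width 1; this decomposition certifies tw(G) ≤ 1. Since G has at least one edge (e.g. 3–1), it is not an edgeless graph, so tw(G) ≥ 1. Combining the bounds, tw(G) = 1.

Treewidth 1.
One such decomposition:
Bags: B1 = {1, 3}  B2 = {2, 3}  B3 = {3, 6}  B4 = {3, 4}  B5 = {3, 7}  B6 = {3, 5}
Tree: B1–B2, B1–B3, B3–B4, B4–B5, B1–B6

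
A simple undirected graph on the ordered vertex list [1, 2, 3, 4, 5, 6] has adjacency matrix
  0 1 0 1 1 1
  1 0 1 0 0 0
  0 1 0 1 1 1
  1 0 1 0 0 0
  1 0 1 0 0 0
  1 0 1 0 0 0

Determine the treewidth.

2

A width-2 tree decomposition is:
Bags: B1 = {1, 2, 3}  B2 = {1, 3, 5}  B3 = {1, 3, 6}  B4 = {1, 3, 4}
Tree: B1–B2, B2–B3, B3–B4
The largest bag has 3 vertices, giving width 2; this decomposition certifies tw(G) ≤ 2. The edges 3–2–1–5–3 form a cycle, so G is not a tree and its treewidth is at least 2. Therefore the treewidth is 2.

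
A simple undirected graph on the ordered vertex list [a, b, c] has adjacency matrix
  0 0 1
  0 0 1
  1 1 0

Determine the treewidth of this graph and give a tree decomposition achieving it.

Every bag has size at most 2, so the width is 2 − 1 = 1 and tw(G) ≤ 1. G has an edge, so its treewidth is at least 1. Therefore the treewidth is 1.

Treewidth 1.
One such decomposition:
Bags: B1 = {b, c}  B2 = {a, c}
Tree: B1–B2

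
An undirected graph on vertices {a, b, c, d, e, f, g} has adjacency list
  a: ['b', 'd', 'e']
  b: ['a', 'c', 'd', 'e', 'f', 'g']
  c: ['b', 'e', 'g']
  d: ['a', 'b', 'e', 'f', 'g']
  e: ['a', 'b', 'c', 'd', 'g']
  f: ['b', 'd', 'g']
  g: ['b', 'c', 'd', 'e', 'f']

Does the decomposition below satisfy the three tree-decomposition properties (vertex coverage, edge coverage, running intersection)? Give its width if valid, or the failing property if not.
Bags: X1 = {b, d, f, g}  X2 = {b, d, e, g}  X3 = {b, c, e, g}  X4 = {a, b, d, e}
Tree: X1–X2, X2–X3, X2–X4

Yes; width 3.

Checking the three conditions: (i) the bags cover all of {a, b, c, d, e, f, g}; (ii) for each edge, some bag contains both endpoints; (iii) the bags containing any fixed vertex form a subtree. All hold, so the decomposition is valid with width 4 − 1 = 3.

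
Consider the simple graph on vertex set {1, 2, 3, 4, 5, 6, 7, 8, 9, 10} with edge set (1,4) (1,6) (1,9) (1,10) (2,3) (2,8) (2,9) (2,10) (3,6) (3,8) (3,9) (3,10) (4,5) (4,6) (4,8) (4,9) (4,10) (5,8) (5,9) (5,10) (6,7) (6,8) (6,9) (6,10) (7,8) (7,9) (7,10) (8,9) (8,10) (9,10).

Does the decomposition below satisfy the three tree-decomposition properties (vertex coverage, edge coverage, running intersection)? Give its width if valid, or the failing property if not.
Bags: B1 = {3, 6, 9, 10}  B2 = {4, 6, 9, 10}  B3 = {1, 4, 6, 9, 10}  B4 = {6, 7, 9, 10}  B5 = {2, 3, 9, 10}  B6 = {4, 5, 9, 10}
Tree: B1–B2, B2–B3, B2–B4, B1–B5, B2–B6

No — vertex 8 appears in no bag.

A tree decomposition must satisfy three properties: every vertex lies in some bag; for every edge, both endpoints lie together in some bag; and for every vertex, the bags containing it form a connected subtree. Here vertex 8 appears in no bag, so the decomposition is invalid.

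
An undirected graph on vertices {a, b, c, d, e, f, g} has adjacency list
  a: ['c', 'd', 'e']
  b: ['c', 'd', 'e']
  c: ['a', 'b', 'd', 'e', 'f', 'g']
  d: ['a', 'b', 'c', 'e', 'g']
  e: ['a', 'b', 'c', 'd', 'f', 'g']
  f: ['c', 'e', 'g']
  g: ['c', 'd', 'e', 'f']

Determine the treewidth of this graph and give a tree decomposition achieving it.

Treewidth 3.
One optimal decomposition is:
Bags: B1 = {c, e, f, g}  B2 = {c, d, e, g}  B3 = {b, c, d, e}  B4 = {a, c, d, e}
Tree: B1–B2, B2–B3, B2–B4

The largest bag has 4 vertices, giving width 3; this decomposition certifies tw(G) ≤ 3. On the other hand G contains the 4-clique {c, d, e, g}. A clique must lie in a single bag of any decomposition, so no decomposition can have width below 3. Combining the bounds, tw(G) = 3.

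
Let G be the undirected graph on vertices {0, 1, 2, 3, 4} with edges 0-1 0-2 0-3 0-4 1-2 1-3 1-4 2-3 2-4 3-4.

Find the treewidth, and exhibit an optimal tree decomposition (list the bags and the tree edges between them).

Treewidth 4.
One optimal decomposition is:
Bags: B1 = {0, 1, 2, 3, 4}
Tree: (single bag)

With just one bag of size 5, the width is 5 − 1 = 4, so tw(G) ≤ 4. On the other hand G contains the 5-clique {0, 1, 2, 3, 4}. A clique must lie in a single bag of any decomposition, so no decomposition can have width below 4. Hence tw(G) = 4 exactly.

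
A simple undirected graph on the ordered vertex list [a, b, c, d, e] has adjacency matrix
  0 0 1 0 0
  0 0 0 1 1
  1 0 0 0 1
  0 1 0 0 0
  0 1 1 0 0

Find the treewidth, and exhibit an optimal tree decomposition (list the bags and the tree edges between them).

Treewidth 1.
One optimal decomposition is:
Bags: B1 = {b, d}  B2 = {b, e}  B3 = {c, e}  B4 = {a, c}
Tree: B1–B2, B2–B3, B3–B4

Each bag holds 2 vertices, so the decomposition has width 1, which upper-bounds the treewidth. Since G has at least one edge (e.g. d–b), it is not an edgeless graph, so tw(G) ≥ 1. Combining the bounds, tw(G) = 1.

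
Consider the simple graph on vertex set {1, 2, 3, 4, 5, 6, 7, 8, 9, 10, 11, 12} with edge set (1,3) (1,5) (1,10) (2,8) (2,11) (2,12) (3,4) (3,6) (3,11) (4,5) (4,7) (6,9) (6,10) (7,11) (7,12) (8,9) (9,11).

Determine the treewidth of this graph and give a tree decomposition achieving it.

Treewidth 3.
Bags: B1 = {1, 5, 6, 10}  B2 = {1, 3, 5, 6}  B3 = {3, 4, 5, 6}  B4 = {3, 4, 6, 9}  B5 = {3, 4, 9, 11}  B6 = {4, 7, 9, 11}  B7 = {7, 8, 9, 11}  B8 = {2, 7, 8, 11}  B9 = {2, 7, 8, 12}
Tree: B1–B2, B2–B3, B3–B4, B4–B5, B5–B6, B6–B7, B7–B8, B8–B9

Each bag holds 4 vertices, so the decomposition has width 3, which upper-bounds the treewidth. For the lower bound: the 4 vertex sets {1,5,10}, {6}, {3}, {4,7,9,11} are disjoint, each induces a connected subgraph, and every pair is joined by at least one edge of G. Contracting each set to a single vertex therefore yields K_{4} as a minor, and since treewidth is minor-monotone, tw(G) ≥ tw(K_{4}) = 3. Therefore the treewidth is 3.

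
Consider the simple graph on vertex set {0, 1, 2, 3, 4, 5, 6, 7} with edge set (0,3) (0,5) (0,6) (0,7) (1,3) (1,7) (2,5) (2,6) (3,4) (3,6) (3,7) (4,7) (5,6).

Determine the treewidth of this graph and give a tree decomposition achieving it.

Treewidth 2.
Bags: B1 = {0, 3, 6}  B2 = {0, 5, 6}  B3 = {0, 3, 7}  B4 = {2, 5, 6}  B5 = {1, 3, 7}  B6 = {3, 4, 7}
Tree: B1–B2, B1–B3, B2–B4, B3–B5, B3–B6

Each bag holds 3 vertices, so the decomposition has width 2, which upper-bounds the treewidth. On the other hand G contains the 3-clique {2, 5, 6}. A clique must lie in a single bag of any decomposition, so no decomposition can have width below 2. The upper and lower bounds meet at 2, so that is the treewidth.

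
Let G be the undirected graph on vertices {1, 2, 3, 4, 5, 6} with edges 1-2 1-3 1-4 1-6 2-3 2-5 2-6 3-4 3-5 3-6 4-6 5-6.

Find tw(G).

3

A width-3 tree decomposition is:
Bags: B1 = {1, 3, 4, 6}  B2 = {1, 2, 3, 6}  B3 = {2, 3, 5, 6}
Tree: B1–B2, B2–B3
Every bag has size at most 4, so the width is 4 − 1 = 3 and tw(G) ≤ 3. On the other hand G contains the 4-clique {1, 2, 3, 6}. A clique must lie in a single bag of any decomposition, so no decomposition can have width below 3. Therefore the treewidth is 3.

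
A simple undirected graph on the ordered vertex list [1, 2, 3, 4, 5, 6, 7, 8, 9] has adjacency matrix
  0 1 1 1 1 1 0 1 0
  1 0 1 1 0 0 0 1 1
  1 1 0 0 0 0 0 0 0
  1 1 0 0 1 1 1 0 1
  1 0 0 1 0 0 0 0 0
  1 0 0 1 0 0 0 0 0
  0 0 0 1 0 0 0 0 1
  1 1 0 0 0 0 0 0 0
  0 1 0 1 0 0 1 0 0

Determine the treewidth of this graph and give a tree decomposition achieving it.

Treewidth 2.
One such decomposition:
Bags: B1 = {1, 4, 6}  B2 = {1, 2, 4}  B3 = {1, 4, 5}  B4 = {2, 4, 9}  B5 = {4, 7, 9}  B6 = {1, 2, 3}  B7 = {1, 2, 8}
Tree: B1–B2, B1–B3, B2–B4, B4–B5, B2–B6, B6–B7

Each bag holds 3 vertices, so the decomposition has width 2, which upper-bounds the treewidth. For the lower bound, the 3 vertices {1, 2, 8} are pairwise adjacent, and any tree decomposition puts a clique entirely inside one bag — forcing width ≥ 2. The upper and lower bounds meet at 2, so that is the treewidth.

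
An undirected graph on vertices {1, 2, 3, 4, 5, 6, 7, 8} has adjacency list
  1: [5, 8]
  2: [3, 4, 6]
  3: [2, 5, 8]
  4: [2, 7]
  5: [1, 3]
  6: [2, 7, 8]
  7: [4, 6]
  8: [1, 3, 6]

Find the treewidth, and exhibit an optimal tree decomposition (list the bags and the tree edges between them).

Treewidth 2.
One optimal decomposition is:
Bags: B1 = {2, 4, 7}  B2 = {2, 6, 7}  B3 = {2, 3, 6}  B4 = {3, 6, 8}  B5 = {3, 5, 8}  B6 = {1, 5, 8}
Tree: B1–B2, B2–B3, B3–B4, B4–B5, B5–B6

The largest bag has 3 vertices, giving width 2; this decomposition certifies tw(G) ≤ 2. Since 4–7–6–2–4 is a cycle in G, G is not acyclic. Forests are exactly the graphs of treewidth ≤ 1, so tw(G) ≥ 2. Combining the bounds, tw(G) = 2.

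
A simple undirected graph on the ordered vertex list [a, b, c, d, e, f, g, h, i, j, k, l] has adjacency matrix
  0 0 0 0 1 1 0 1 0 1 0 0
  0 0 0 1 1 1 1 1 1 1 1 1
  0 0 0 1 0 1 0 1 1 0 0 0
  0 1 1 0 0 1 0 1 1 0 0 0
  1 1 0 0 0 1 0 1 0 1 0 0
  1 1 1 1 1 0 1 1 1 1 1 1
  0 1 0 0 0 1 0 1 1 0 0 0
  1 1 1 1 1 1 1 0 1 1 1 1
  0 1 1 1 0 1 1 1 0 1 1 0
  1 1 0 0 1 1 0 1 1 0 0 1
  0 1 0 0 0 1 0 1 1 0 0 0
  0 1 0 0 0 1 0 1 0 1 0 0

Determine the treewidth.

A width-4 tree decomposition is:
Bags: B1 = {b, e, f, h, j}  B2 = {b, f, h, i, j}  B3 = {b, f, h, j, l}  B4 = {b, d, f, h, i}  B5 = {b, f, h, i, k}  B6 = {a, e, f, h, j}  B7 = {c, d, f, h, i}  B8 = {b, f, g, h, i}
Tree: B1–B2, B2–B3, B2–B4, B4–B5, B1–B6, B4–B7, B4–B8
Every bag has size at most 5, so the width is 5 − 1 = 4 and tw(G) ≤ 4. On the other hand G contains the 5-clique {c, d, f, h, i}. A clique must lie in a single bag of any decomposition, so no decomposition can have width below 4. Therefore the treewidth is 4.

4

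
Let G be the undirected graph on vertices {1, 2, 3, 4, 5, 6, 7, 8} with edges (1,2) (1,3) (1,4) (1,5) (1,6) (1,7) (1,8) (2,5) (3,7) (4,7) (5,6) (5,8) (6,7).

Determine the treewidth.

A width-2 tree decomposition is:
Bags: B1 = {1, 5, 6}  B2 = {1, 2, 5}  B3 = {1, 5, 8}  B4 = {1, 6, 7}  B5 = {1, 4, 7}  B6 = {1, 3, 7}
Tree: B1–B2, B1–B3, B1–B4, B4–B5, B5–B6
The largest bag has 3 vertices, giving width 2; this decomposition certifies tw(G) ≤ 2. On the other hand G contains the 3-clique {1, 3, 7}. A clique must lie in a single bag of any decomposition, so no decomposition can have width below 2. The upper and lower bounds meet at 2, so that is the treewidth.

2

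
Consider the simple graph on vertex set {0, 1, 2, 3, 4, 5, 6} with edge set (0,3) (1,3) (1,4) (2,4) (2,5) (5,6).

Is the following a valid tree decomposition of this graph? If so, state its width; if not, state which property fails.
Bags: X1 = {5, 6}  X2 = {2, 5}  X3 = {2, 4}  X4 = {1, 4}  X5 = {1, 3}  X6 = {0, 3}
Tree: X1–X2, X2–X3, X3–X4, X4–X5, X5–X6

Yes; width 1.

Checking the three conditions: (i) the bags cover all of {0, 1, 2, 3, 4, 5, 6}; (ii) for each edge, some bag contains both endpoints; (iii) the bags containing any fixed vertex form a subtree. All hold, so the decomposition is valid with width 2 − 1 = 1.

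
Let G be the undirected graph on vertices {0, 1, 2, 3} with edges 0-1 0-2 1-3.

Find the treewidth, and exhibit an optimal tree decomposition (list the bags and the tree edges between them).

The largest bag has 2 vertices, giving width 1; this decomposition certifies tw(G) ≤ 1. Any graph with an edge has treewidth ≥ 1, and G has the edge 2–0. Hence tw(G) = 1 exactly.

Treewidth 1.
Bags: B1 = {0, 2}  B2 = {0, 1}  B3 = {1, 3}
Tree: B1–B2, B2–B3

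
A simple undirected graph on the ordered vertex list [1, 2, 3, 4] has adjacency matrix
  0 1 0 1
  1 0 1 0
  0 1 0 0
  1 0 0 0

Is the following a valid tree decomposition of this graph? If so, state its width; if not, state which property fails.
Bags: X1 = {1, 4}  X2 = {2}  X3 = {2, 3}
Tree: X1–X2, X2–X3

A tree decomposition must satisfy three properties: every vertex lies in some bag; for every edge, both endpoints lie together in some bag; and for every vertex, the bags containing it form a connected subtree. Here edge (1,2) lies in no bag, so the decomposition is invalid.

No — edge (1,2) lies in no bag.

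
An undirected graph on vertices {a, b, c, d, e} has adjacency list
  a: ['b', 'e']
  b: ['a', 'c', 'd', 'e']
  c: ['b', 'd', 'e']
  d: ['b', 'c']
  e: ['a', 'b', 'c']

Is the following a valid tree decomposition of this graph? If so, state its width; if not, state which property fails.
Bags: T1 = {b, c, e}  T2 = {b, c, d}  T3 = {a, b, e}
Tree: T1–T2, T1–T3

Yes; width 2.

Checking the three conditions: (i) the bags cover all of {a, b, c, d, e}; (ii) for each edge, some bag contains both endpoints; (iii) the bags containing any fixed vertex form a subtree. All hold, so the decomposition is valid with width 3 − 1 = 2.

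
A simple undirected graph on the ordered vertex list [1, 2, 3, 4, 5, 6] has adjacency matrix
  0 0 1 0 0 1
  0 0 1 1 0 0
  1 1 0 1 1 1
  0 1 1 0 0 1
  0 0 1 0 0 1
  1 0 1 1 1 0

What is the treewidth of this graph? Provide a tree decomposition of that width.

Every bag has size at most 3, so the width is 3 − 1 = 2 and tw(G) ≤ 2. For the lower bound, the 3 vertices {2, 3, 4} are pairwise adjacent, and any tree decomposition puts a clique entirely inside one bag — forcing width ≥ 2. Therefore the treewidth is 2.

Treewidth 2.
Bags: B1 = {2, 3, 4}  B2 = {3, 4, 6}  B3 = {1, 3, 6}  B4 = {3, 5, 6}
Tree: B1–B2, B2–B3, B3–B4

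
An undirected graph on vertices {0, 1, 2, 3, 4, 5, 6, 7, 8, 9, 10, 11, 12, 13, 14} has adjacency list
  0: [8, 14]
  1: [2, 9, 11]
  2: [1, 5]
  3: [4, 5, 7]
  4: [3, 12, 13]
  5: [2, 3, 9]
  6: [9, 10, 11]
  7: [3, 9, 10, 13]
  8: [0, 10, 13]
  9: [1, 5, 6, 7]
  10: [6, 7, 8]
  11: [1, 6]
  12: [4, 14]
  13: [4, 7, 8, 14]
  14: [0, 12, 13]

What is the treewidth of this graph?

3

A width-3 tree decomposition is:
Bags: B1 = {0, 8, 12, 14}  B2 = {8, 12, 13, 14}  B3 = {4, 8, 12, 13}  B4 = {4, 8, 10, 13}  B5 = {4, 7, 10, 13}  B6 = {3, 4, 7, 10}  B7 = {3, 6, 7, 10}  B8 = {3, 6, 7, 9}  B9 = {3, 5, 6, 9}  B10 = {5, 6, 9, 11}  B11 = {1, 5, 9, 11}  B12 = {1, 2, 5, 11}
Tree: B1–B2, B2–B3, B3–B4, B4–B5, B5–B6, B6–B7, B7–B8, B8–B9, B9–B10, B10–B11, B11–B12
Every bag has size at most 4, so the width is 4 − 1 = 3 and tw(G) ≤ 3. For the lower bound: the 4 vertex sets {0,12,14}, {8}, {13}, {3,4,7,10} are disjoint, each induces a connected subgraph, and every pair is joined by at least one edge of G. Contracting each set to a single vertex therefore yields K_{4} as a minor, and since treewidth is minor-monotone, tw(G) ≥ tw(K_{4}) = 3. The upper and lower bounds meet at 3, so that is the treewidth.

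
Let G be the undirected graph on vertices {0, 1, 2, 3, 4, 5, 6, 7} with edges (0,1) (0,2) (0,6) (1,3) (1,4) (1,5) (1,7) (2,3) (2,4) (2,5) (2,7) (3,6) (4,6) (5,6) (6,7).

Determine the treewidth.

3

A width-3 tree decomposition is:
Bags: B1 = {1, 2, 4, 6}  B2 = {0, 1, 2, 6}  B3 = {1, 2, 6, 7}  B4 = {1, 2, 3, 6}  B5 = {1, 2, 5, 6}
Tree: B1–B2, B2–B3, B3–B4, B4–B5
Every bag has size at most 4, so the width is 4 − 1 = 3 and tw(G) ≤ 3. For the lower bound: the 4 vertex sets {1,4}, {0,6}, {2}, {7} are disjoint, each induces a connected subgraph, and every pair is joined by at least one edge of G. Contracting each set to a single vertex therefore yields K_{4} as a minor, and since treewidth is minor-monotone, tw(G) ≥ tw(K_{4}) = 3. Therefore the treewidth is 3.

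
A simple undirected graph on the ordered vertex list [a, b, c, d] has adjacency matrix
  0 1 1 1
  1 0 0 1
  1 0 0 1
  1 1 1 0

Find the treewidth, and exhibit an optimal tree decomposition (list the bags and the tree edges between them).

Every bag has size at most 3, so the width is 3 − 1 = 2 and tw(G) ≤ 2. On the other hand G contains the 3-clique {a, c, d}. A clique must lie in a single bag of any decomposition, so no decomposition can have width below 2. Hence tw(G) = 2 exactly.

Treewidth 2.
One optimal decomposition is:
Bags: B1 = {a, b, d}  B2 = {a, c, d}
Tree: B1–B2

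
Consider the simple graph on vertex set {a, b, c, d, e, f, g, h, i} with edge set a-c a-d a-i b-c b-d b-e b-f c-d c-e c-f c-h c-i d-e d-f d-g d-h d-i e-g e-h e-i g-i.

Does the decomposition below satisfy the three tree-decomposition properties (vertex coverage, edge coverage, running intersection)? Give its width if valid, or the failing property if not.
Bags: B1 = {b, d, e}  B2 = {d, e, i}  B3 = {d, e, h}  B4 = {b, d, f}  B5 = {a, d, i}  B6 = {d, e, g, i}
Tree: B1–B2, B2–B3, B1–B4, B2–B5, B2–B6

A tree decomposition must satisfy three properties: every vertex lies in some bag; for every edge, both endpoints lie together in some bag; and for every vertex, the bags containing it form a connected subtree. Here vertex c appears in no bag, so the decomposition is invalid.

No — vertex c appears in no bag.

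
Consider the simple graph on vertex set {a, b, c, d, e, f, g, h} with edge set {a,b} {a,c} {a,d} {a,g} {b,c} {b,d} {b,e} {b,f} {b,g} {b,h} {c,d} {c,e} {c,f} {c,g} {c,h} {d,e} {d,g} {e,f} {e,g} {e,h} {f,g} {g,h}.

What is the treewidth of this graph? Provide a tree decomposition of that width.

Every bag has size at most 5, so the width is 5 − 1 = 4 and tw(G) ≤ 4. Conversely, {b, c, d, e, g} is a clique of size 5, and the vertices of any clique must share a bag in every tree decomposition; so some bag has ≥ 5 vertices and tw(G) ≥ 4. Combining the bounds, tw(G) = 4.

Treewidth 4.
Bags: B1 = {b, c, d, e, g}  B2 = {b, c, e, g, h}  B3 = {a, b, c, d, g}  B4 = {b, c, e, f, g}
Tree: B1–B2, B1–B3, B2–B4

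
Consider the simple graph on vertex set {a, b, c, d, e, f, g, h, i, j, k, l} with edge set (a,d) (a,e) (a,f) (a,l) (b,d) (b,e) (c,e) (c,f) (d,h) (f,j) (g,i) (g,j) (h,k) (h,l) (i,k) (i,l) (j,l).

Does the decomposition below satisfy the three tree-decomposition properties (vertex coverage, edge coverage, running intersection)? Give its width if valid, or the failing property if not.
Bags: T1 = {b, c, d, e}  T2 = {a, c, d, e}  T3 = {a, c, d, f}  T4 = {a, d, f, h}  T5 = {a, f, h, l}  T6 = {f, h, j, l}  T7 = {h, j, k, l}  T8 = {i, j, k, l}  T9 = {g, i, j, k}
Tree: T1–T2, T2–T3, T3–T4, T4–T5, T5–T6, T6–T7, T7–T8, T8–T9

Yes; width 3.

Every vertex of G appears in some bag (union = {a, b, c, d, e, f, g, h, i, j, k, l}); every edge is covered by a bag; and for each vertex v the set of bags containing v is connected in the bag tree. The decomposition is therefore valid. The largest bag has 4 vertices, so the width is 3.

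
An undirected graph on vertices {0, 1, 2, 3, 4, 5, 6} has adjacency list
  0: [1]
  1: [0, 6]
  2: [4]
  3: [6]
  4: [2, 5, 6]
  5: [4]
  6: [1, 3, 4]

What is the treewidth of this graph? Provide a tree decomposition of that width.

Treewidth 1.
One such decomposition:
Bags: B1 = {3, 6}  B2 = {4, 6}  B3 = {2, 4}  B4 = {4, 5}  B5 = {1, 6}  B6 = {0, 1}
Tree: B1–B2, B2–B3, B2–B4, B2–B5, B5–B6

Every bag has size at most 2, so the width is 2 − 1 = 1 and tw(G) ≤ 1. Since G has at least one edge (e.g. 3–6), it is not an edgeless graph, so tw(G) ≥ 1. The upper and lower bounds meet at 1, so that is the treewidth.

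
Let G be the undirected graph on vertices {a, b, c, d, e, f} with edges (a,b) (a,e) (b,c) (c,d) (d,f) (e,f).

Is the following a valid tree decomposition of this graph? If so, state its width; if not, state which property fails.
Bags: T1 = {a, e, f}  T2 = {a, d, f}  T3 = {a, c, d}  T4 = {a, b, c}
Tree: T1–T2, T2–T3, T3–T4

Vertex coverage: the bags together contain {a, b, c, d, e, f}, the full vertex set. Edge coverage: each edge of G has both endpoints in at least one bag. Running intersection: for every vertex, the bags containing it form a connected subtree. All three properties hold, so this is a valid tree decomposition of width max|bag| − 1 = 2, and hence tw(G) ≤ 2.

Yes; width 2.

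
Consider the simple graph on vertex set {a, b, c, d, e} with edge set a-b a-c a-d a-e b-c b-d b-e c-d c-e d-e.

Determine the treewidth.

A width-4 tree decomposition is:
Bags: B1 = {a, b, c, d, e}
Tree: (single bag)
With just one bag of size 5, the width is 5 − 1 = 4, so tw(G) ≤ 4. For the lower bound, the 5 vertices {a, b, c, d, e} are pairwise adjacent, and any tree decomposition puts a clique entirely inside one bag — forcing width ≥ 4. Therefore the treewidth is 4.

4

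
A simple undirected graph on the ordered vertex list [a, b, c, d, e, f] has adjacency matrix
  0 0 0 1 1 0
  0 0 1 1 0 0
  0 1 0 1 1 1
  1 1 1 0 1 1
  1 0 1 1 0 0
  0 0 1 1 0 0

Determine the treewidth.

A width-2 tree decomposition is:
Bags: B1 = {c, d, e}  B2 = {a, d, e}  B3 = {b, c, d}  B4 = {c, d, f}
Tree: B1–B2, B1–B3, B3–B4
Every bag has size at most 3, so the width is 3 − 1 = 2 and tw(G) ≤ 2. Conversely, {c, d, e} is a clique of size 3, and the vertices of any clique must share a bag in every tree decomposition; so some bag has ≥ 3 vertices and tw(G) ≥ 2. Hence tw(G) = 2 exactly.

2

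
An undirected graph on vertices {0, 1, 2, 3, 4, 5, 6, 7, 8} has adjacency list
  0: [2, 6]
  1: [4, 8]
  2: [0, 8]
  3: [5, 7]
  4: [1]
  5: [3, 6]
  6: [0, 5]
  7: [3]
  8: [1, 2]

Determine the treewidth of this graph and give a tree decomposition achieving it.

Treewidth 1.
One optimal decomposition is:
Bags: B1 = {1, 4}  B2 = {1, 8}  B3 = {2, 8}  B4 = {0, 2}  B5 = {0, 6}  B6 = {5, 6}  B7 = {3, 5}  B8 = {3, 7}
Tree: B1–B2, B2–B3, B3–B4, B4–B5, B5–B6, B6–B7, B7–B8

Each bag holds 2 vertices, so the decomposition has width 1, which upper-bounds the treewidth. Since G has at least one edge (e.g. 4–1), it is not an edgeless graph, so tw(G) ≥ 1. Combining the bounds, tw(G) = 1.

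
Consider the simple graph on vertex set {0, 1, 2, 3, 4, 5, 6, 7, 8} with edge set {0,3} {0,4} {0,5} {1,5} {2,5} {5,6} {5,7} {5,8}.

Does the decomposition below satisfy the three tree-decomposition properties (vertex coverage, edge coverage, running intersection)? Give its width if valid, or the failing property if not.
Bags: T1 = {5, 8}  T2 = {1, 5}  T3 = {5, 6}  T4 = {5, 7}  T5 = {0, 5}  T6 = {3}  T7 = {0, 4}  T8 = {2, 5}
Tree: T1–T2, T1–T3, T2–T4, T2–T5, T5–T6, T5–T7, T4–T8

No — edge (0,3) lies in no bag.

A tree decomposition must satisfy three properties: every vertex lies in some bag; for every edge, both endpoints lie together in some bag; and for every vertex, the bags containing it form a connected subtree. Here edge (0,3) lies in no bag, so the decomposition is invalid.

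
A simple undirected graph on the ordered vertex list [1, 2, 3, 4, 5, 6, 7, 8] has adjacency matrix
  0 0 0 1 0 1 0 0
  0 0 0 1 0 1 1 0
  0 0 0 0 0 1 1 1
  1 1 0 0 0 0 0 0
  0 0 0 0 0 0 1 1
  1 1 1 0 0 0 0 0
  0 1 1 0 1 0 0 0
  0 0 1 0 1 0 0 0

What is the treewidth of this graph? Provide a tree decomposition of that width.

Treewidth 2.
Bags: B1 = {1, 2, 4}  B2 = {1, 2, 6}  B3 = {2, 6, 7}  B4 = {3, 6, 7}  B5 = {3, 5, 7}  B6 = {3, 5, 8}
Tree: B1–B2, B2–B3, B3–B4, B4–B5, B5–B6

Each bag holds 3 vertices, so the decomposition has width 2, which upper-bounds the treewidth. For the lower bound, G contains the cycle 4–1–6–2–4, so G is not a forest; only forests have treewidth ≤ 1, hence tw(G) ≥ 2. The upper and lower bounds meet at 2, so that is the treewidth.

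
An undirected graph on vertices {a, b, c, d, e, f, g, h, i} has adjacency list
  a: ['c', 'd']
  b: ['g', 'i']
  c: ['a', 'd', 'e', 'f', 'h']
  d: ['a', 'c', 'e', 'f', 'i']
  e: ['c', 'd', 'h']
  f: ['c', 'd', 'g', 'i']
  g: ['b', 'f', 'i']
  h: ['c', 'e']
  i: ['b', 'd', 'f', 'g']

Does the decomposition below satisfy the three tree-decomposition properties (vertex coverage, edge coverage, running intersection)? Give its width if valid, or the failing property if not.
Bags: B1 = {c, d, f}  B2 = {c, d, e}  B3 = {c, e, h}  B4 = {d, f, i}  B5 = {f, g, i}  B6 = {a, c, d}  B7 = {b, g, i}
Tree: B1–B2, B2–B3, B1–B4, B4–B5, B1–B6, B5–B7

Checking the three conditions: (i) the bags cover all of {a, b, c, d, e, f, g, h, i}; (ii) for each edge, some bag contains both endpoints; (iii) the bags containing any fixed vertex form a subtree. All hold, so the decomposition is valid with width 3 − 1 = 2.

Yes; width 2.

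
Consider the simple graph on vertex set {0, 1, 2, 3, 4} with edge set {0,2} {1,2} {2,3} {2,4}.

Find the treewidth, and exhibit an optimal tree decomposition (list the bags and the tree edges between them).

Each bag holds 2 vertices, so the decomposition has width 1, which upper-bounds the treewidth. Any graph with an edge has treewidth ≥ 1, and G has the edge 4–2. Combining the bounds, tw(G) = 1.

Treewidth 1.
One optimal decomposition is:
Bags: B1 = {2, 4}  B2 = {1, 2}  B3 = {0, 2}  B4 = {2, 3}
Tree: B1–B2, B1–B3, B3–B4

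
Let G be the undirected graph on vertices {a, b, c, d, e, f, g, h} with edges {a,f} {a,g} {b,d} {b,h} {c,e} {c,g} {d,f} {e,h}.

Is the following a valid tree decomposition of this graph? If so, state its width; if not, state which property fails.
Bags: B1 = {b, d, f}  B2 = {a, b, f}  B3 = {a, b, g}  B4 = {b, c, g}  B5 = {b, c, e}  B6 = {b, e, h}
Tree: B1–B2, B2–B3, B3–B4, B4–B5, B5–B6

Every vertex of G appears in some bag (union = {a, b, c, d, e, f, g, h}); every edge is covered by a bag; and for each vertex v the set of bags containing v is connected in the bag tree. The decomposition is therefore valid. The largest bag has 3 vertices, so the width is 2.

Yes; width 2.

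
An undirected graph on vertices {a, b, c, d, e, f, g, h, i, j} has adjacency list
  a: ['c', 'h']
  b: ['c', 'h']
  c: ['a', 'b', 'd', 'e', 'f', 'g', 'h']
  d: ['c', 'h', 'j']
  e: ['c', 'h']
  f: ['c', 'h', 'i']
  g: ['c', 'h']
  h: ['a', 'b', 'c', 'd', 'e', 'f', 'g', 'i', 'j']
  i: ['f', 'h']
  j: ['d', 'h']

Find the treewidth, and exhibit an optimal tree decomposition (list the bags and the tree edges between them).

Treewidth 2.
One such decomposition:
Bags: B1 = {c, g, h}  B2 = {c, f, h}  B3 = {c, d, h}  B4 = {b, c, h}  B5 = {a, c, h}  B6 = {f, h, i}  B7 = {d, h, j}  B8 = {c, e, h}
Tree: B1–B2, B2–B3, B2–B4, B1–B5, B2–B6, B3–B7, B4–B8

Every bag has size at most 3, so the width is 3 − 1 = 2 and tw(G) ≤ 2. Conversely, {d, h, j} is a clique of size 3, and the vertices of any clique must share a bag in every tree decomposition; so some bag has ≥ 3 vertices and tw(G) ≥ 2. Hence tw(G) = 2 exactly.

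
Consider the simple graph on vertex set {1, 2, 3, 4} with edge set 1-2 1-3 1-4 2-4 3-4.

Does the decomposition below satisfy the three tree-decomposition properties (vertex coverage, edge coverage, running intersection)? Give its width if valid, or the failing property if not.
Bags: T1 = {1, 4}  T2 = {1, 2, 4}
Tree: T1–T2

A tree decomposition must satisfy three properties: every vertex lies in some bag; for every edge, both endpoints lie together in some bag; and for every vertex, the bags containing it form a connected subtree. Here vertex 3 appears in no bag, so the decomposition is invalid.

No — vertex 3 appears in no bag.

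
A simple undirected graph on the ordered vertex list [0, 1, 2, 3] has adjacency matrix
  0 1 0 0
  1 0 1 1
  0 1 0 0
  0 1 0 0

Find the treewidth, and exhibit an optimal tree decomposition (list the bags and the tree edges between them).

The largest bag has 2 vertices, giving width 1; this decomposition certifies tw(G) ≤ 1. G has an edge, so its treewidth is at least 1. The upper and lower bounds meet at 1, so that is the treewidth.

Treewidth 1.
Bags: B1 = {1, 3}  B2 = {1, 2}  B3 = {0, 1}
Tree: B1–B2, B1–B3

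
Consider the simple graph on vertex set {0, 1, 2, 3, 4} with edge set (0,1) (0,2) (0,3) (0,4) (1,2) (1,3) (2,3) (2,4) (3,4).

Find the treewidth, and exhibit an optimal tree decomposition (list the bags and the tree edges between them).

Treewidth 3.
Bags: B1 = {0, 2, 3, 4}  B2 = {0, 1, 2, 3}
Tree: B1–B2

Each bag holds 4 vertices, so the decomposition has width 3, which upper-bounds the treewidth. For the lower bound, the 4 vertices {0, 1, 2, 3} are pairwise adjacent, and any tree decomposition puts a clique entirely inside one bag — forcing width ≥ 3. The upper and lower bounds meet at 3, so that is the treewidth.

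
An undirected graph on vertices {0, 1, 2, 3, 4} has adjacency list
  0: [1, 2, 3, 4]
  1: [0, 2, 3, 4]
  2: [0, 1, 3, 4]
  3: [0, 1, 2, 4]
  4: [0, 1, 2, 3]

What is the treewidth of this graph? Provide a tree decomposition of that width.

With just one bag of size 5, the width is 5 − 1 = 4, so tw(G) ≤ 4. For the lower bound, the 5 vertices {0, 1, 2, 3, 4} are pairwise adjacent, and any tree decomposition puts a clique entirely inside one bag — forcing width ≥ 4. Hence tw(G) = 4 exactly.

Treewidth 4.
One optimal decomposition is:
Bags: B1 = {0, 1, 2, 3, 4}
Tree: (single bag)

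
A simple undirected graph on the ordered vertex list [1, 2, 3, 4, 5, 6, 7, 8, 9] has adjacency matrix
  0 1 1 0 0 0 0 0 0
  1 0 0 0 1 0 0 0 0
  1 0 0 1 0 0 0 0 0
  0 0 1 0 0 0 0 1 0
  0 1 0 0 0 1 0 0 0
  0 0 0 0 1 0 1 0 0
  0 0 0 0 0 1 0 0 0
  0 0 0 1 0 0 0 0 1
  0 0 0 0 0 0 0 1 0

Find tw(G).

1

A width-1 tree decomposition is:
Bags: B1 = {8, 9}  B2 = {4, 8}  B3 = {3, 4}  B4 = {1, 3}  B5 = {1, 2}  B6 = {2, 5}  B7 = {5, 6}  B8 = {6, 7}
Tree: B1–B2, B2–B3, B3–B4, B4–B5, B5–B6, B6–B7, B7–B8
Each bag holds 2 vertices, so the decomposition has width 1, which upper-bounds the treewidth. G has an edge, so its treewidth is at least 1. Combining the bounds, tw(G) = 1.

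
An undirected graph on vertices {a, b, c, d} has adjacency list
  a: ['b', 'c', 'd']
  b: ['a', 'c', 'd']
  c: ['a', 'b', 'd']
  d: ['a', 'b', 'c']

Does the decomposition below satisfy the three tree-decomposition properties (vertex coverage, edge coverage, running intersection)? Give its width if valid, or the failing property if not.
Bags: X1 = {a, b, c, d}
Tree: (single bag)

Yes; width 3.

Checking the three conditions: (i) the bags cover all of {a, b, c, d}; (ii) for each edge, some bag contains both endpoints; (iii) the bags containing any fixed vertex form a subtree. All hold, so the decomposition is valid with width 4 − 1 = 3.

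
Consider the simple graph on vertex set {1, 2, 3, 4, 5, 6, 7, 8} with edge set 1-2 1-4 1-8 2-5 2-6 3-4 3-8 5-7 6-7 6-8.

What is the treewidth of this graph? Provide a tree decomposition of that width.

Treewidth 2.
One optimal decomposition is:
Bags: B1 = {1, 3, 4}  B2 = {1, 3, 8}  B3 = {1, 2, 8}  B4 = {2, 6, 8}  B5 = {2, 5, 6}  B6 = {5, 6, 7}
Tree: B1–B2, B2–B3, B3–B4, B4–B5, B5–B6

Each bag holds 3 vertices, so the decomposition has width 2, which upper-bounds the treewidth. For the lower bound, G contains the cycle 4–3–8–1–4, so G is not a forest; only forests have treewidth ≤ 1, hence tw(G) ≥ 2. The upper and lower bounds meet at 2, so that is the treewidth.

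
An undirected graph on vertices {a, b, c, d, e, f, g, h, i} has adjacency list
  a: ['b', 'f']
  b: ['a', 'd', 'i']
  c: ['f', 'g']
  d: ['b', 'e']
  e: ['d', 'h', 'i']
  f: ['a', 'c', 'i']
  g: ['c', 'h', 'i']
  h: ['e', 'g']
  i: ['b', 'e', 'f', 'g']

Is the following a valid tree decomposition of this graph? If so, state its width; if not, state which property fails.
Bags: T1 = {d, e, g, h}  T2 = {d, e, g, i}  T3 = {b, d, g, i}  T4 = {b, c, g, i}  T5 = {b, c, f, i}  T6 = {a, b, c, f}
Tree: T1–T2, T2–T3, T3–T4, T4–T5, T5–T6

Yes; width 3.

Every vertex of G appears in some bag (union = {a, b, c, d, e, f, g, h, i}); every edge is covered by a bag; and for each vertex v the set of bags containing v is connected in the bag tree. The decomposition is therefore valid. The largest bag has 4 vertices, so the width is 3.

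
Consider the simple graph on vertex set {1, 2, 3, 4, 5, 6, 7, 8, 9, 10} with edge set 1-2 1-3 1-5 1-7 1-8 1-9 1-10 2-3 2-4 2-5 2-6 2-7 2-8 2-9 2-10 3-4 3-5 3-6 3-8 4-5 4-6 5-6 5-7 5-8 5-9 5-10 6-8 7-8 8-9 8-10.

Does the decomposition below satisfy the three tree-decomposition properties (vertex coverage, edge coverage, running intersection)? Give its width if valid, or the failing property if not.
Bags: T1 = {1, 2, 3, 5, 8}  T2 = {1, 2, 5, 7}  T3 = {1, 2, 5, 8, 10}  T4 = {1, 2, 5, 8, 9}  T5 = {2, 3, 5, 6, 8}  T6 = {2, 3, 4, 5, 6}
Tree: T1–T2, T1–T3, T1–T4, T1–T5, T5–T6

No — edge (8,7) lies in no bag.

A tree decomposition must satisfy three properties: every vertex lies in some bag; for every edge, both endpoints lie together in some bag; and for every vertex, the bags containing it form a connected subtree. Here edge (8,7) lies in no bag, so the decomposition is invalid.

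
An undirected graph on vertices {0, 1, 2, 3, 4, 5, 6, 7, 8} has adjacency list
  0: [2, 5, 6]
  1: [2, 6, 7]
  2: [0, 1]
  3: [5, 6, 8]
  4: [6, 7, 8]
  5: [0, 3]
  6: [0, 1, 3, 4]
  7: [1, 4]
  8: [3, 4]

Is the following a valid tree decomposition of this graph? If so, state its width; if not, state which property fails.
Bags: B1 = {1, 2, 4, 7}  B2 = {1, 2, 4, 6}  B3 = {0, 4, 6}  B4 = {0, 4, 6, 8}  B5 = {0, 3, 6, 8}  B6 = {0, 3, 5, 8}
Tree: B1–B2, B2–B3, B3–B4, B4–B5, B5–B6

A tree decomposition must satisfy three properties: every vertex lies in some bag; for every edge, both endpoints lie together in some bag; and for every vertex, the bags containing it form a connected subtree. Here edge (2,0) lies in no bag, so the decomposition is invalid.

No — edge (2,0) lies in no bag.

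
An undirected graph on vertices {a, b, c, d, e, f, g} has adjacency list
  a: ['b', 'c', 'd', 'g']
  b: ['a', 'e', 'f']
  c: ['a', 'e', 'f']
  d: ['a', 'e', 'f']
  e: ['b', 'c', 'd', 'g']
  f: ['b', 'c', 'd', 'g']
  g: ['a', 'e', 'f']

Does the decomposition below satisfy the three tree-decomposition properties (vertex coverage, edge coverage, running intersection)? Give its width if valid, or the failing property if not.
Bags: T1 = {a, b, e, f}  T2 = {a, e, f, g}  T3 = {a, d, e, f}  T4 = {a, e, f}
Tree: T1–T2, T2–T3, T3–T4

A tree decomposition must satisfy three properties: every vertex lies in some bag; for every edge, both endpoints lie together in some bag; and for every vertex, the bags containing it form a connected subtree. Here vertex c appears in no bag, so the decomposition is invalid.

No — vertex c appears in no bag.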